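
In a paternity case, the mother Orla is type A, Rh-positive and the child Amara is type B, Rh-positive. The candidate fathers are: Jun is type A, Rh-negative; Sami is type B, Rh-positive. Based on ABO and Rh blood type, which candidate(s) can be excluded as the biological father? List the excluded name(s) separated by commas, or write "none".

Jun

A candidate is excluded only if no genotype consistent with his phenotype could produce a type B, Rh-positive child with a type A, Rh-positive mother.
Jun (type A, Rh-): no genotype consistent with that phenotype can produce a type-B Rh+ child with a type-A mother.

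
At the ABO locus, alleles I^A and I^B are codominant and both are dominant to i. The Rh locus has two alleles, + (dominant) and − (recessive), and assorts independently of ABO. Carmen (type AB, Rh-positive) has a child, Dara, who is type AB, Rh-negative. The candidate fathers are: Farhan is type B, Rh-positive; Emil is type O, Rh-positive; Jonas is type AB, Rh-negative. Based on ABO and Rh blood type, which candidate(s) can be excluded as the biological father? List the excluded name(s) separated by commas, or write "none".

A candidate is excluded only if no genotype consistent with his phenotype could produce a type AB, Rh-negative child with a type AB, Rh-positive mother.
Emil (type O, Rh+): no genotype consistent with that phenotype can produce a type-AB Rh- child with a type-AB mother.

Emil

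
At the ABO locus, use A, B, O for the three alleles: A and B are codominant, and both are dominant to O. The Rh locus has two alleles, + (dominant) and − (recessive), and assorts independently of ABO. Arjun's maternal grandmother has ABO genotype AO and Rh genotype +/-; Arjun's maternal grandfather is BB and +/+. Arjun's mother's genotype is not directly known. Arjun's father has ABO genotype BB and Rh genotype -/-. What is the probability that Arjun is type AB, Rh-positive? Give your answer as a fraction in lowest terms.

3/16

Arjun's mother's ABO genotype from AO × BB: 1/2 AB, 1/2 BO.
Crossing each possibility with the father BB and summing P(type AB): 1/2·1/2 + 1/2·0 = 1/4.
Similarly for Rh via the mother's Rh distribution: P(Rh+) = 3/4.
Independent loci: 1/4 × 3/4 = 3/16.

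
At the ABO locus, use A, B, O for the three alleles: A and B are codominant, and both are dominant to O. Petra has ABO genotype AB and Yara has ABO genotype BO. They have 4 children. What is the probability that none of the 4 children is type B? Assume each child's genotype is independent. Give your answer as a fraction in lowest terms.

ABO cross AB × BO → 1/4 A, 1/2 B, 1/4 AB.
So P(type B) = 1/2 per child.
P(not type B) = 1/2 for one child; (1/2)^4 = 1/16.

1/16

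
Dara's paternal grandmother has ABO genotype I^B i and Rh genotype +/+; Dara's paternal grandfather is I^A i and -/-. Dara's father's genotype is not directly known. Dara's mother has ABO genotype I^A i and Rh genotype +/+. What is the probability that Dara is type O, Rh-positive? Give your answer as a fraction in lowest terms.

1/4

Dara's father's ABO genotype from I^B i × I^A i: 1/4 I^A I^B, 1/4 I^A i, 1/4 I^B i, 1/4 i i.
Crossing each possibility with the mother I^A i and summing P(type O): 1/4·0 + 1/4·1/4 + 1/4·1/4 + 1/4·1/2 = 1/4.
Similarly for Rh via the father's Rh distribution: P(Rh+) = 1.
Independent loci: 1/4 × 1 = 1/4.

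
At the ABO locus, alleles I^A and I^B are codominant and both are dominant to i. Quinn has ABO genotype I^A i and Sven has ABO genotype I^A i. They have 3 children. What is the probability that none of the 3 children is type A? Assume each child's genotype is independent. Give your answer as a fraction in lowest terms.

1/64

ABO cross I^A i × I^A i → 1/4 O, 3/4 A.
So P(type A) = 3/4 per child.
P(not type A) = 1/4 for one child; (1/4)^3 = 1/64.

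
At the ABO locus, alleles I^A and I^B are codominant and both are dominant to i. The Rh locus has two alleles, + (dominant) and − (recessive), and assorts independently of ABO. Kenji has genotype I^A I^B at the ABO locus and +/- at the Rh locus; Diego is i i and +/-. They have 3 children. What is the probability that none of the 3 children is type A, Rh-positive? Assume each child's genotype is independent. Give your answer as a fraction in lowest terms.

ABO cross I^A I^B × i i → 1/2 A, 1/2 B.
Rh cross +/- × +/- → 3/4 Rh+, 1/4 Rh-; so P(type A, Rh-positive) = 1/2 × 3/4 = 3/8 per child.
P(not type A, Rh-positive) = 5/8 for one child; (5/8)^3 = 125/512.

125/512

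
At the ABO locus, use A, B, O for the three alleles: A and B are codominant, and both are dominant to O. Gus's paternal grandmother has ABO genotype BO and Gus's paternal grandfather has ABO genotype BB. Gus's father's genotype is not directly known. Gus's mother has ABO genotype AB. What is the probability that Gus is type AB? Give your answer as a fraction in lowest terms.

3/8

Gus's father's ABO genotype from BO × BB: 1/2 BB, 1/2 BO.
Crossing each possibility with the mother AB and summing P(type AB): 1/2·1/2 + 1/2·1/4 = 3/8.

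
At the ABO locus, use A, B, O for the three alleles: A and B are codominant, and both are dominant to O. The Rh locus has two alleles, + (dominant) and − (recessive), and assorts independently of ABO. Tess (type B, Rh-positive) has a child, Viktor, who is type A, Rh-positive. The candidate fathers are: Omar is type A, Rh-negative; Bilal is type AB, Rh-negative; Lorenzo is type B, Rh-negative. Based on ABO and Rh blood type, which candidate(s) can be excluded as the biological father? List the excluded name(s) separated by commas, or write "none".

Lorenzo

A candidate is excluded only if no genotype consistent with his phenotype could produce a type A, Rh-positive child with a type B, Rh-positive mother.
Lorenzo (type B, Rh-): no genotype consistent with that phenotype can produce a type-A Rh+ child with a type-B mother.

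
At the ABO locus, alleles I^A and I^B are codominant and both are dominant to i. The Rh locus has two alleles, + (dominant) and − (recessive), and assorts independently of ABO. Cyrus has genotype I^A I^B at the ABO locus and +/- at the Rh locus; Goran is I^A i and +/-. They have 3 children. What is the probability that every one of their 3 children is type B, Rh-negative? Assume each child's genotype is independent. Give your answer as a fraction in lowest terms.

1/4096

ABO cross I^A I^B × I^A i → 1/2 A, 1/4 B, 1/4 AB.
Rh cross +/- × +/- → 3/4 Rh+, 1/4 Rh-; so P(type B, Rh-negative) = 1/4 × 1/4 = 1/16 per child.
All 3 independent: (1/16)^3 = 1/4096.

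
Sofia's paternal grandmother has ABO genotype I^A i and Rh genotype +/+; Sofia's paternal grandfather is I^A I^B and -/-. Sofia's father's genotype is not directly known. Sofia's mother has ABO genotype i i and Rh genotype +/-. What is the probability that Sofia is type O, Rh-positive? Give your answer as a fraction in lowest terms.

3/16

Sofia's father's ABO genotype from I^A i × I^A I^B: 1/4 I^A I^A, 1/4 I^A I^B, 1/4 I^A i, 1/4 I^B i.
Crossing each possibility with the mother i i and summing P(type O): 1/4·0 + 1/4·0 + 1/4·1/2 + 1/4·1/2 = 1/4.
Similarly for Rh via the father's Rh distribution: P(Rh+) = 3/4.
Independent loci: 1/4 × 3/4 = 3/16.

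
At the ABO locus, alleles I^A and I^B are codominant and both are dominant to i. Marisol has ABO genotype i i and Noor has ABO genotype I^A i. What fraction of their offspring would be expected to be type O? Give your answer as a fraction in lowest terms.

ABO cross i i × I^A i → offspring phenotypes: 1/2 O, 1/2 A.
So P(type O) = 1/2.

1/2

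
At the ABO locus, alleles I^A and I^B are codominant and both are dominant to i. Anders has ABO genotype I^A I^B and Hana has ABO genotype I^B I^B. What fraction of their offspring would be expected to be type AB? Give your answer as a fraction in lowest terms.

1/2

ABO cross I^A I^B × I^B I^B → offspring phenotypes: 1/2 B, 1/2 AB.
So P(type AB) = 1/2.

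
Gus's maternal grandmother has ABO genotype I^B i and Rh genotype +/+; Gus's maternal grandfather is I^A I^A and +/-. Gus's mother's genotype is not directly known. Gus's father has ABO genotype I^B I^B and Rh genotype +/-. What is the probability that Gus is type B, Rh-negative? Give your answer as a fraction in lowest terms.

Gus's mother's ABO genotype from I^B i × I^A I^A: 1/2 I^A I^B, 1/2 I^A i.
Crossing each possibility with the father I^B I^B and summing P(type B): 1/2·1/2 + 1/2·1/2 = 1/2.
Similarly for Rh via the mother's Rh distribution: P(Rh-) = 1/8.
Independent loci: 1/2 × 1/8 = 1/16.

1/16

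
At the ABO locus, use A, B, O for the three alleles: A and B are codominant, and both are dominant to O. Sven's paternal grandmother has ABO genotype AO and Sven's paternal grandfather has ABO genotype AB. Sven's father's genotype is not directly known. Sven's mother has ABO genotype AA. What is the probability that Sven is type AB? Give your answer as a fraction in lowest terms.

1/4

Sven's father's ABO genotype from AO × AB: 1/4 AA, 1/4 AB, 1/4 AO, 1/4 BO.
Crossing each possibility with the mother AA and summing P(type AB): 1/4·0 + 1/4·1/2 + 1/4·0 + 1/4·1/2 = 1/4.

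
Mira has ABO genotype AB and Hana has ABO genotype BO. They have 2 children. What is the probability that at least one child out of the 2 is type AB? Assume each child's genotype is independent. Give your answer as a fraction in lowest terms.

7/16

ABO cross AB × BO → 1/4 A, 1/2 B, 1/4 AB.
So P(type AB) = 1/4 per child.
P(none) = (3/4)^2 = 9/16; P(at least one) = 1 − 9/16 = 7/16.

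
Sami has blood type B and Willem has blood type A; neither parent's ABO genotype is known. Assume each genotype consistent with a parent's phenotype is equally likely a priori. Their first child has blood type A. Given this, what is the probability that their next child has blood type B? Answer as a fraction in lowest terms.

Possible genotypes: Sami ∈ {BB, BO}; Willem ∈ {AA, AO}.
Weight each parental genotype pair by prior × P(type-A child):
  BO × AA: posterior weight 2/3; P(next child type B) = 0.
  BO × AO: posterior weight 1/3; P(next child type B) = 1/4.
Weighted sum = 1/12.

1/12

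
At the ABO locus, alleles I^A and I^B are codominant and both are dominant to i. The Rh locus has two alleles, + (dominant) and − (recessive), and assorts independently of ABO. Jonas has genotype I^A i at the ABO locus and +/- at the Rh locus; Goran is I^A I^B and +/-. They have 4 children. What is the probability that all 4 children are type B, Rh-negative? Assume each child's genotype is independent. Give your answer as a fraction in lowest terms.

ABO cross I^A i × I^A I^B → 1/2 A, 1/4 B, 1/4 AB.
Rh cross +/- × +/- → 3/4 Rh+, 1/4 Rh-; so P(type B, Rh-negative) = 1/4 × 1/4 = 1/16 per child.
All 4 independent: (1/16)^4 = 1/65536.

1/65536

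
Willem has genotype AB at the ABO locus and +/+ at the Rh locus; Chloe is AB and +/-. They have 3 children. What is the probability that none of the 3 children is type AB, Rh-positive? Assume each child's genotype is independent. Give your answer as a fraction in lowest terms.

1/8

ABO cross AB × AB → 1/4 A, 1/4 B, 1/2 AB.
Rh cross +/+ × +/- → 1 Rh+; so P(type AB, Rh-positive) = 1/2 × 1 = 1/2 per child.
P(not type AB, Rh-positive) = 1/2 for one child; (1/2)^3 = 1/8.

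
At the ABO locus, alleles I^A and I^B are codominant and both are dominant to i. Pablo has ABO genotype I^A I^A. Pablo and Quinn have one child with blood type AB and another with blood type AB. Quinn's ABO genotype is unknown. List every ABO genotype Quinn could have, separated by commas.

For each candidate genotype of Quinn, check whether crossing it with I^A I^A can produce every observed child phenotype.
  I^A I^A → possible child types {A} ✗
  I^A I^B → possible child types {A, AB} ✓
  I^A i → possible child types {A} ✗
  I^B I^B → possible child types {AB} ✓
  I^B i → possible child types {A, AB} ✓
  i i → possible child types {A} ✗

I^A I^B, I^B I^B, I^B i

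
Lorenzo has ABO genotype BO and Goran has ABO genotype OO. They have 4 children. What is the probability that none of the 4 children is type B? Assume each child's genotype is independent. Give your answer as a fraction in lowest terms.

ABO cross BO × OO → 1/2 O, 1/2 B.
So P(type B) = 1/2 per child.
P(not type B) = 1/2 for one child; (1/2)^4 = 1/16.

1/16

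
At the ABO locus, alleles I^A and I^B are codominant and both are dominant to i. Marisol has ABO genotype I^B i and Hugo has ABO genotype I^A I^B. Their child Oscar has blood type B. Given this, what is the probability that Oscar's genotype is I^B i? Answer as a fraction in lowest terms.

Cross I^B i × I^A I^B → 1/4 I^A I^B, 1/4 I^A i, 1/4 I^B I^B, 1/4 I^B i.
Type-B genotypes among offspring: I^B I^B (1/4), I^B i (1/4); total 1/2.
P(I^B i | type B) = (1/4) / (1/2) = 1/2.

1/2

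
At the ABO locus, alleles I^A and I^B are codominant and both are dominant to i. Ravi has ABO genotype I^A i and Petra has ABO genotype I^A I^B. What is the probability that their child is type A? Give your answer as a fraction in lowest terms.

ABO cross I^A i × I^A I^B → offspring phenotypes: 1/2 A, 1/4 B, 1/4 AB.
So P(type A) = 1/2.

1/2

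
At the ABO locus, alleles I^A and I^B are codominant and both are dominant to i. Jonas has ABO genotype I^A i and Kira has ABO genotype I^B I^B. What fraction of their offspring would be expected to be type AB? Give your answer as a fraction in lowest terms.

ABO cross I^A i × I^B I^B → offspring phenotypes: 1/2 B, 1/2 AB.
So P(type AB) = 1/2.

1/2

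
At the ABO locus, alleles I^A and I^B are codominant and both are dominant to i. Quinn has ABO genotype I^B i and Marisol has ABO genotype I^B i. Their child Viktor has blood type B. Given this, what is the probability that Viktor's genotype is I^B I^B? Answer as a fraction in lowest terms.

1/3

Cross I^B i × I^B i → 1/4 I^B I^B, 1/2 I^B i, 1/4 i i.
Type-B genotypes among offspring: I^B I^B (1/4), I^B i (1/2); total 3/4.
P(I^B I^B | type B) = (1/4) / (3/4) = 1/3.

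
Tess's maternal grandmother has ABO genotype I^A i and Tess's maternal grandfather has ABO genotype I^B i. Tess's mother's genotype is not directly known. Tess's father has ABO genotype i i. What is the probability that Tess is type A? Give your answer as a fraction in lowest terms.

1/4

Tess's mother's ABO genotype from I^A i × I^B i: 1/4 I^A I^B, 1/4 I^A i, 1/4 I^B i, 1/4 i i.
Crossing each possibility with the father i i and summing P(type A): 1/4·1/2 + 1/4·1/2 + 1/4·0 + 1/4·0 = 1/4.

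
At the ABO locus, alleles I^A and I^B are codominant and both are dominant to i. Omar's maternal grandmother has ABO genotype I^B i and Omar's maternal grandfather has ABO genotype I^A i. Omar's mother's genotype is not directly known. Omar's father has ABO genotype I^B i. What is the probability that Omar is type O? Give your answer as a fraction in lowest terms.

1/4

Omar's mother's ABO genotype from I^B i × I^A i: 1/4 I^A I^B, 1/4 I^A i, 1/4 I^B i, 1/4 i i.
Crossing each possibility with the father I^B i and summing P(type O): 1/4·0 + 1/4·1/4 + 1/4·1/4 + 1/4·1/2 = 1/4.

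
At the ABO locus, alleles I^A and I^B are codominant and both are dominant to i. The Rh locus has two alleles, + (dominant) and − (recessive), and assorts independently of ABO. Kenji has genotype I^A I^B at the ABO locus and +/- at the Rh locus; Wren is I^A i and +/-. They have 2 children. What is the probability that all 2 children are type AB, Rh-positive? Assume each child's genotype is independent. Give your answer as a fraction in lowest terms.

ABO cross I^A I^B × I^A i → 1/2 A, 1/4 B, 1/4 AB.
Rh cross +/- × +/- → 3/4 Rh+, 1/4 Rh-; so P(type AB, Rh-positive) = 1/4 × 3/4 = 3/16 per child.
All 2 independent: (3/16)^2 = 9/256.

9/256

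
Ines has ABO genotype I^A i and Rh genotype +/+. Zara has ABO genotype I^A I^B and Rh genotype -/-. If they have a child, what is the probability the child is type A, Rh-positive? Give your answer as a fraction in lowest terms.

1/2

ABO cross I^A i × I^A I^B → offspring phenotypes: 1/2 A, 1/4 B, 1/4 AB.
Rh cross +/+ × -/- → 1 Rh+.
Independent loci: P(type A, Rh-positive) = 1/2 × 1 = 1/2.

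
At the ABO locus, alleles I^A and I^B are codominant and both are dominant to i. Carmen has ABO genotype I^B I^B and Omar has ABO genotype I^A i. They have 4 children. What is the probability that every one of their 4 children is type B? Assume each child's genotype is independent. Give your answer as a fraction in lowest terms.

ABO cross I^B I^B × I^A i → 1/2 B, 1/2 AB.
So P(type B) = 1/2 per child.
All 4 independent: (1/2)^4 = 1/16.

1/16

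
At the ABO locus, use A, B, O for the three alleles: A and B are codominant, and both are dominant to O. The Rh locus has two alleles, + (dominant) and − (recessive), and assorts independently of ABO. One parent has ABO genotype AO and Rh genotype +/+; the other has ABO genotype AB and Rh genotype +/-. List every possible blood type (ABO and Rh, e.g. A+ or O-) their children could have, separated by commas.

A+, B+, AB+

Gametes from AO × AB give offspring ABO genotypes AA, AB, AO, BO, i.e. phenotypes A, B, AB.
Rh cross +/+ × +/- → phenotypes Rh+.
Combining independently: A+, B+, AB+.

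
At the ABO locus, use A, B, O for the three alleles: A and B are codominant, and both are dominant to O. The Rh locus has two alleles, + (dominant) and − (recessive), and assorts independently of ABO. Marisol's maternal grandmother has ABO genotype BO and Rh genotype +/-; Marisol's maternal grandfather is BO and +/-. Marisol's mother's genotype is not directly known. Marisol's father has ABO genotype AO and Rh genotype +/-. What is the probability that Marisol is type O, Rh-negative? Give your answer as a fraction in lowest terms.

Marisol's mother's ABO genotype from BO × BO: 1/4 BB, 1/2 BO, 1/4 OO.
Crossing each possibility with the father AO and summing P(type O): 1/4·0 + 1/2·1/4 + 1/4·1/2 = 1/4.
Similarly for Rh via the mother's Rh distribution: P(Rh-) = 1/4.
Independent loci: 1/4 × 1/4 = 1/16.

1/16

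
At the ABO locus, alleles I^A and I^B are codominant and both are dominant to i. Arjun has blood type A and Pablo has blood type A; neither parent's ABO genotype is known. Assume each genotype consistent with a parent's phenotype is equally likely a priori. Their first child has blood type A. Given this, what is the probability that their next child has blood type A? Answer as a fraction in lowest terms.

19/20

Possible genotypes: Arjun ∈ {I^A I^A, I^A i}; Pablo ∈ {I^A I^A, I^A i}.
Weight each parental genotype pair by prior × P(type-A child):
  I^A I^A × I^A I^A: posterior weight 4/15; P(next child type A) = 1.
  I^A I^A × I^A i: posterior weight 4/15; P(next child type A) = 1.
  I^A i × I^A I^A: posterior weight 4/15; P(next child type A) = 1.
  I^A i × I^A i: posterior weight 1/5; P(next child type A) = 3/4.
Weighted sum = 19/20.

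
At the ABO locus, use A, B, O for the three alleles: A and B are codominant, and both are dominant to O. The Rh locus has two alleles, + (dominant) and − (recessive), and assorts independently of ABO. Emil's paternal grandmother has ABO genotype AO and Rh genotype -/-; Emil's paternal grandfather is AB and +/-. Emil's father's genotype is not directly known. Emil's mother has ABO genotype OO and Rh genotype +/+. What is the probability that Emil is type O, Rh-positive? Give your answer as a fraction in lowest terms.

Emil's father's ABO genotype from AO × AB: 1/4 AA, 1/4 AB, 1/4 AO, 1/4 BO.
Crossing each possibility with the mother OO and summing P(type O): 1/4·0 + 1/4·0 + 1/4·1/2 + 1/4·1/2 = 1/4.
Similarly for Rh via the father's Rh distribution: P(Rh+) = 1.
Independent loci: 1/4 × 1 = 1/4.

1/4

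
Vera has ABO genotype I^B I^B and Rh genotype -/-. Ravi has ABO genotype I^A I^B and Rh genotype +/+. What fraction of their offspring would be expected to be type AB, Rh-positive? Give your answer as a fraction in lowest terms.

1/2

ABO cross I^B I^B × I^A I^B → offspring phenotypes: 1/2 B, 1/2 AB.
Rh cross -/- × +/+ → 1 Rh+.
Independent loci: P(type AB, Rh-positive) = 1/2 × 1 = 1/2.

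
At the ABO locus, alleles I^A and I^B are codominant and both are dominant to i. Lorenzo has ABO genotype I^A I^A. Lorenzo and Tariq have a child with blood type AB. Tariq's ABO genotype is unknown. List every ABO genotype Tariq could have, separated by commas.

I^A I^B, I^B I^B, I^B i

For each candidate genotype of Tariq, check whether crossing it with I^A I^A can produce every observed child phenotype.
  I^A I^A → possible child types {A} ✗
  I^A I^B → possible child types {A, AB} ✓
  I^A i → possible child types {A} ✗
  I^B I^B → possible child types {AB} ✓
  I^B i → possible child types {A, AB} ✓
  i i → possible child types {A} ✗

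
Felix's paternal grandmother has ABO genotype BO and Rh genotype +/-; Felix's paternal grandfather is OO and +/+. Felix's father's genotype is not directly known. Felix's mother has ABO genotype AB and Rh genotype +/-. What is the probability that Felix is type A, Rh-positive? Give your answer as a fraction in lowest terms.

21/64

Felix's father's ABO genotype from BO × OO: 1/2 BO, 1/2 OO.
Crossing each possibility with the mother AB and summing P(type A): 1/2·1/4 + 1/2·1/2 = 3/8.
Similarly for Rh via the father's Rh distribution: P(Rh+) = 7/8.
Independent loci: 3/8 × 7/8 = 21/64.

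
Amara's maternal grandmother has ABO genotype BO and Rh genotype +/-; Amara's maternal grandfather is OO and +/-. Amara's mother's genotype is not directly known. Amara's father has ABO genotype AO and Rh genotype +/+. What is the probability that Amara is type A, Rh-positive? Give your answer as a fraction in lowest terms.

Amara's mother's ABO genotype from BO × OO: 1/2 BO, 1/2 OO.
Crossing each possibility with the father AO and summing P(type A): 1/2·1/4 + 1/2·1/2 = 3/8.
Similarly for Rh via the mother's Rh distribution: P(Rh+) = 1.
Independent loci: 3/8 × 1 = 3/8.

3/8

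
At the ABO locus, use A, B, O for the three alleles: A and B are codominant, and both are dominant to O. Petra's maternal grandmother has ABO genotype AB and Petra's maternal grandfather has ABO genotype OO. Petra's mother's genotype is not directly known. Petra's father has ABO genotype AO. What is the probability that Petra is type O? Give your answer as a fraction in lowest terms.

Petra's mother's ABO genotype from AB × OO: 1/2 AO, 1/2 BO.
Crossing each possibility with the father AO and summing P(type O): 1/2·1/4 + 1/2·1/4 = 1/4.

1/4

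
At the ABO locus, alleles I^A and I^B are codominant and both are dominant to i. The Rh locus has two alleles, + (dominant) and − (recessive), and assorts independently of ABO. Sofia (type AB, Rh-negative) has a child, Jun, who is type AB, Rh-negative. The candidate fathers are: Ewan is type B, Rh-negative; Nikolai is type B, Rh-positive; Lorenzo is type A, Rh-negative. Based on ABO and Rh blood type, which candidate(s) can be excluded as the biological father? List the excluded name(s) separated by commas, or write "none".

none

A candidate is excluded only if no genotype consistent with his phenotype could produce a type AB, Rh-negative child with a type AB, Rh-negative mother.
Every candidate has at least one consistent genotype combination, so none can be excluded.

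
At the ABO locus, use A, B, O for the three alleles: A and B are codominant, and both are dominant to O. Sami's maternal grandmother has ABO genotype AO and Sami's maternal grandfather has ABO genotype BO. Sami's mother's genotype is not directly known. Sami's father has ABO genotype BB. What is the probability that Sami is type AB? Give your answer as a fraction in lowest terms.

1/4

Sami's mother's ABO genotype from AO × BO: 1/4 AB, 1/4 AO, 1/4 BO, 1/4 OO.
Crossing each possibility with the father BB and summing P(type AB): 1/4·1/2 + 1/4·1/2 + 1/4·0 + 1/4·0 = 1/4.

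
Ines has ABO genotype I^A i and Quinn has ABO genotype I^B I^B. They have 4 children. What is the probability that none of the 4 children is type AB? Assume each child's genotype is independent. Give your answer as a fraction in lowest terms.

ABO cross I^A i × I^B I^B → 1/2 B, 1/2 AB.
So P(type AB) = 1/2 per child.
P(not type AB) = 1/2 for one child; (1/2)^4 = 1/16.

1/16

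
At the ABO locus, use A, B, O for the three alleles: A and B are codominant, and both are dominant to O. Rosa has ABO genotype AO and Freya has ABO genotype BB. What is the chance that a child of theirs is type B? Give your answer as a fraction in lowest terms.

1/2

ABO cross AO × BB → offspring phenotypes: 1/2 B, 1/2 AB.
So P(type B) = 1/2.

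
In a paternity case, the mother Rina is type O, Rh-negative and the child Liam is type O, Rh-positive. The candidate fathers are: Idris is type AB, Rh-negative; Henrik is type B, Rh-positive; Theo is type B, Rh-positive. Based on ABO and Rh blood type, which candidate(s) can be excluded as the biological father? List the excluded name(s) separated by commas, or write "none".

A candidate is excluded only if no genotype consistent with his phenotype could produce a type O, Rh-positive child with a type O, Rh-negative mother.
Idris (type AB, Rh-): no genotype consistent with that phenotype can produce a type-O Rh+ child with a type-O mother.

Idris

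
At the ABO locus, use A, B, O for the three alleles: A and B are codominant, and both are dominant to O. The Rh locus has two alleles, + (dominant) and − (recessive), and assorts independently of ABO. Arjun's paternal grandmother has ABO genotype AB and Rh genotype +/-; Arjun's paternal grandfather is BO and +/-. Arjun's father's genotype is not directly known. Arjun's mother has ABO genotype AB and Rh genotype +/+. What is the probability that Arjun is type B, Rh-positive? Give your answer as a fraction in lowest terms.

Arjun's father's ABO genotype from AB × BO: 1/4 AB, 1/4 AO, 1/4 BB, 1/4 BO.
Crossing each possibility with the mother AB and summing P(type B): 1/4·1/4 + 1/4·1/4 + 1/4·1/2 + 1/4·1/2 = 3/8.
Similarly for Rh via the father's Rh distribution: P(Rh+) = 1.
Independent loci: 3/8 × 1 = 3/8.

3/8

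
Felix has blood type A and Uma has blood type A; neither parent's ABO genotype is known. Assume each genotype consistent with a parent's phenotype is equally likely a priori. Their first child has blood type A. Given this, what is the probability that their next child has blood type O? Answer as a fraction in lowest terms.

1/20

Possible genotypes: Felix ∈ {AA, AO}; Uma ∈ {AA, AO}.
Weight each parental genotype pair by prior × P(type-A child):
  AA × AA: posterior weight 4/15; P(next child type O) = 0.
  AA × AO: posterior weight 4/15; P(next child type O) = 0.
  AO × AA: posterior weight 4/15; P(next child type O) = 0.
  AO × AO: posterior weight 1/5; P(next child type O) = 1/4.
Weighted sum = 1/20.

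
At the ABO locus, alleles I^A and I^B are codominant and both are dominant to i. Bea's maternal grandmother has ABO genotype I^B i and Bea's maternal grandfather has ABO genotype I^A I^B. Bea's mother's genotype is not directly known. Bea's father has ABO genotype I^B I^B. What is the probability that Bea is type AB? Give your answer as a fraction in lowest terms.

1/4

Bea's mother's ABO genotype from I^B i × I^A I^B: 1/4 I^A I^B, 1/4 I^A i, 1/4 I^B I^B, 1/4 I^B i.
Crossing each possibility with the father I^B I^B and summing P(type AB): 1/4·1/2 + 1/4·1/2 + 1/4·0 + 1/4·0 = 1/4.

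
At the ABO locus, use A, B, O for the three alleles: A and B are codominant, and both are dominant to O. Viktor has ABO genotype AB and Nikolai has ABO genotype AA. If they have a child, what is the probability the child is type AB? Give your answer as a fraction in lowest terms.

ABO cross AB × AA → offspring phenotypes: 1/2 A, 1/2 AB.
So P(type AB) = 1/2.

1/2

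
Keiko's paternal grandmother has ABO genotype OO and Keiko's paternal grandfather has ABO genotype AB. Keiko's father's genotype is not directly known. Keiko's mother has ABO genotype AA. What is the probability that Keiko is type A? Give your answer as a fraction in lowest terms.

3/4

Keiko's father's ABO genotype from OO × AB: 1/2 AO, 1/2 BO.
Crossing each possibility with the mother AA and summing P(type A): 1/2·1 + 1/2·1/2 = 3/4.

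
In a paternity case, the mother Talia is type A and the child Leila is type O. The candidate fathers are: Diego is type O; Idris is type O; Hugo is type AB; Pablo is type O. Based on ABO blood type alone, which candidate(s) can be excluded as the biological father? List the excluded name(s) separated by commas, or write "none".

A candidate is excluded only if no genotype consistent with his phenotype could produce a type O child with a type A mother.
Hugo (type AB): no genotype consistent with that phenotype can produce a type-O child with a type-A mother.

Hugo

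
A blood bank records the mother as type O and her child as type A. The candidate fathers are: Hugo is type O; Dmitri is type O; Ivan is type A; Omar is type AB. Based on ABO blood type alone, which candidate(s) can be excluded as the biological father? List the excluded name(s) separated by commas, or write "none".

Hugo, Dmitri

A candidate is excluded only if no genotype consistent with his phenotype could produce a type A child with a type O mother.
Hugo (type O): no genotype consistent with that phenotype can produce a type-A child with a type-O mother.
Dmitri (type O): no genotype consistent with that phenotype can produce a type-A child with a type-O mother.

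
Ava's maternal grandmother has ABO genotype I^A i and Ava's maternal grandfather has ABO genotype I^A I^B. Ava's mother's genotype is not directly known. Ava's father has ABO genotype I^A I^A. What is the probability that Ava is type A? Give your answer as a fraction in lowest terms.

Ava's mother's ABO genotype from I^A i × I^A I^B: 1/4 I^A I^A, 1/4 I^A I^B, 1/4 I^A i, 1/4 I^B i.
Crossing each possibility with the father I^A I^A and summing P(type A): 1/4·1 + 1/4·1/2 + 1/4·1 + 1/4·1/2 = 3/4.

3/4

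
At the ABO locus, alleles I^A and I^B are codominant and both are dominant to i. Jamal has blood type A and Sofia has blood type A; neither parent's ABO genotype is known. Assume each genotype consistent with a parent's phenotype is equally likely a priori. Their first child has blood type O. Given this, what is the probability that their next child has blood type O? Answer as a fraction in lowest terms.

Possible genotypes: Jamal ∈ {I^A I^A, I^A i}; Sofia ∈ {I^A I^A, I^A i}.
Weight each parental genotype pair by prior × P(type-O child):
  I^A i × I^A i: posterior weight 1; P(next child type O) = 1/4.
Weighted sum = 1/4.

1/4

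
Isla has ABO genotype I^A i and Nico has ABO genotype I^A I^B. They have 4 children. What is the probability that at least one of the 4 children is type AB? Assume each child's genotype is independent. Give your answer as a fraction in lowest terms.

ABO cross I^A i × I^A I^B → 1/2 A, 1/4 B, 1/4 AB.
So P(type AB) = 1/4 per child.
P(none) = (3/4)^4 = 81/256; P(at least one) = 1 − 81/256 = 175/256.

175/256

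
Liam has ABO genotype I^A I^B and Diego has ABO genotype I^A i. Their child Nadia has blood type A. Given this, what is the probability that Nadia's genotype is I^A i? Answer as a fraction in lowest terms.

Cross I^A I^B × I^A i → 1/4 I^A I^A, 1/4 I^A I^B, 1/4 I^A i, 1/4 I^B i.
Type-A genotypes among offspring: I^A I^A (1/4), I^A i (1/4); total 1/2.
P(I^A i | type A) = (1/4) / (1/2) = 1/2.

1/2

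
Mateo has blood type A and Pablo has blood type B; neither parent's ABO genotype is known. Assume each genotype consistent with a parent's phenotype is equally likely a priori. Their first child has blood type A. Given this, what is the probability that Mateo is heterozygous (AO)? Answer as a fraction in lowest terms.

1/3

Possible genotypes: Mateo ∈ {AA, AO}; Pablo ∈ {BB, BO}.
Weight each parental genotype pair by prior × P(type-A child):
  AA × BO: posterior weight 2/3.
  AO × BO: posterior weight 1/3.
Sum the posterior weight over pairs where Mateo is AO: 1/3.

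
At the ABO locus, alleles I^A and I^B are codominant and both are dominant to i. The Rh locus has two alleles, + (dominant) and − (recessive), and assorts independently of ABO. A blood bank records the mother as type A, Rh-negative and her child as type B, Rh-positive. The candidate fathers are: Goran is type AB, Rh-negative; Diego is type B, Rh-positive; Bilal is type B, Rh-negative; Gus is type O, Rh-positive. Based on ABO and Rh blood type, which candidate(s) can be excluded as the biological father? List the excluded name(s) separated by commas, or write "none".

A candidate is excluded only if no genotype consistent with his phenotype could produce a type B, Rh-positive child with a type A, Rh-negative mother.
Goran (type AB, Rh-): no genotype consistent with that phenotype can produce a type-B Rh+ child with a type-A mother.
Bilal (type B, Rh-): no genotype consistent with that phenotype can produce a type-B Rh+ child with a type-A mother.
Gus (type O, Rh+): no genotype consistent with that phenotype can produce a type-B Rh+ child with a type-A mother.

Goran, Bilal, Gus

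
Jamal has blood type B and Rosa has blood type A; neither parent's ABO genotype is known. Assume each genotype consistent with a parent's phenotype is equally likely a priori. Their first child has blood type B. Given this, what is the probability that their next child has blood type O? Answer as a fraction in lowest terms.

1/12

Possible genotypes: Jamal ∈ {BB, BO}; Rosa ∈ {AA, AO}.
Weight each parental genotype pair by prior × P(type-B child):
  BB × AO: posterior weight 2/3; P(next child type O) = 0.
  BO × AO: posterior weight 1/3; P(next child type O) = 1/4.
Weighted sum = 1/12.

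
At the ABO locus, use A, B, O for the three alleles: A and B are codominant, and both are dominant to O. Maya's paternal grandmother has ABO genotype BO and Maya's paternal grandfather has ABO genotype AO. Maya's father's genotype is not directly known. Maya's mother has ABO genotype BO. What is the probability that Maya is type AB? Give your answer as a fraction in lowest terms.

1/8

Maya's father's ABO genotype from BO × AO: 1/4 AB, 1/4 AO, 1/4 BO, 1/4 OO.
Crossing each possibility with the mother BO and summing P(type AB): 1/4·1/4 + 1/4·1/4 + 1/4·0 + 1/4·0 = 1/8.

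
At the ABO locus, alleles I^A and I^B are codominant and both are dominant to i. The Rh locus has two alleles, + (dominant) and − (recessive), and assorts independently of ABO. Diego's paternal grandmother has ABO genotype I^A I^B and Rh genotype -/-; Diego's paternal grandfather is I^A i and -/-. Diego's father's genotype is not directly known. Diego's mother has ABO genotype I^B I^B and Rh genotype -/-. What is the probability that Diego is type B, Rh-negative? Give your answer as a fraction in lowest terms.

1/2

Diego's father's ABO genotype from I^A I^B × I^A i: 1/4 I^A I^A, 1/4 I^A I^B, 1/4 I^A i, 1/4 I^B i.
Crossing each possibility with the mother I^B I^B and summing P(type B): 1/4·0 + 1/4·1/2 + 1/4·1/2 + 1/4·1 = 1/2.
Similarly for Rh via the father's Rh distribution: P(Rh-) = 1.
Independent loci: 1/2 × 1 = 1/2.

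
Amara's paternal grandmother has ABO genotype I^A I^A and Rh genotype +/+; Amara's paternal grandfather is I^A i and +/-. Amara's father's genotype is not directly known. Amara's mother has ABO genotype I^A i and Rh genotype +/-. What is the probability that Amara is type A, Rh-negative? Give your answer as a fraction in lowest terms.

7/64

Amara's father's ABO genotype from I^A I^A × I^A i: 1/2 I^A I^A, 1/2 I^A i.
Crossing each possibility with the mother I^A i and summing P(type A): 1/2·1 + 1/2·3/4 = 7/8.
Similarly for Rh via the father's Rh distribution: P(Rh-) = 1/8.
Independent loci: 7/8 × 1/8 = 7/64.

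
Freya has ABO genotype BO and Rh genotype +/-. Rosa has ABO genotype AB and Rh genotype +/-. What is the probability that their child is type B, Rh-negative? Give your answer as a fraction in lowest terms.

ABO cross BO × AB → offspring phenotypes: 1/4 A, 1/2 B, 1/4 AB.
Rh cross +/- × +/- → 3/4 Rh+, 1/4 Rh-.
Independent loci: P(type B, Rh-negative) = 1/2 × 1/4 = 1/8.

1/8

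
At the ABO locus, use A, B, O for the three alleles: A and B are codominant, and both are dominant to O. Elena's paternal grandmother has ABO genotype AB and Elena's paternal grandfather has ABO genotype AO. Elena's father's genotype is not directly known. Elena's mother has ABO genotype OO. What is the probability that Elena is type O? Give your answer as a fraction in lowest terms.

Elena's father's ABO genotype from AB × AO: 1/4 AA, 1/4 AB, 1/4 AO, 1/4 BO.
Crossing each possibility with the mother OO and summing P(type O): 1/4·0 + 1/4·0 + 1/4·1/2 + 1/4·1/2 = 1/4.

1/4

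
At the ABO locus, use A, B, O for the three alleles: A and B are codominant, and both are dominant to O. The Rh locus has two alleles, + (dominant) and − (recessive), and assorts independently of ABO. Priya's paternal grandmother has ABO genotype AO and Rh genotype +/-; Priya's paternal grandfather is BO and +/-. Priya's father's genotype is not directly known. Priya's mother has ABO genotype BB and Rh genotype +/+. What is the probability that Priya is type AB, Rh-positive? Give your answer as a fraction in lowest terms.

1/4

Priya's father's ABO genotype from AO × BO: 1/4 AB, 1/4 AO, 1/4 BO, 1/4 OO.
Crossing each possibility with the mother BB and summing P(type AB): 1/4·1/2 + 1/4·1/2 + 1/4·0 + 1/4·0 = 1/4.
Similarly for Rh via the father's Rh distribution: P(Rh+) = 1.
Independent loci: 1/4 × 1 = 1/4.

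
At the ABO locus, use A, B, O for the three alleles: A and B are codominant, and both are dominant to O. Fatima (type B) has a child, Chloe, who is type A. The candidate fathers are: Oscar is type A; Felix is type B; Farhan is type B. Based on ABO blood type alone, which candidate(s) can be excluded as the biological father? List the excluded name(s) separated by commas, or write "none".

Felix, Farhan

A candidate is excluded only if no genotype consistent with his phenotype could produce a type A child with a type B mother.
Felix (type B): no genotype consistent with that phenotype can produce a type-A child with a type-B mother.
Farhan (type B): no genotype consistent with that phenotype can produce a type-A child with a type-B mother.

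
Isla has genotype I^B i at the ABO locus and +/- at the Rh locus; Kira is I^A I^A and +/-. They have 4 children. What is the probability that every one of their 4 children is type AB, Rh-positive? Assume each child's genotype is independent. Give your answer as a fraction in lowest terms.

ABO cross I^B i × I^A I^A → 1/2 A, 1/2 AB.
Rh cross +/- × +/- → 3/4 Rh+, 1/4 Rh-; so P(type AB, Rh-positive) = 1/2 × 3/4 = 3/8 per child.
All 4 independent: (3/8)^4 = 81/4096.

81/4096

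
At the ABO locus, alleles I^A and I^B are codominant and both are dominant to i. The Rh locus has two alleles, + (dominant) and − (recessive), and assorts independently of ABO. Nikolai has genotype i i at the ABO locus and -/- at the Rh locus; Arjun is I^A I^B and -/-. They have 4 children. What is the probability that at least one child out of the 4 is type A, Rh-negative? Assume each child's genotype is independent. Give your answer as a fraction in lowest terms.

ABO cross i i × I^A I^B → 1/2 A, 1/2 B.
Rh cross -/- × -/- → 1 Rh-; so P(type A, Rh-negative) = 1/2 × 1 = 1/2 per child.
P(none) = (1/2)^4 = 1/16; P(at least one) = 1 − 1/16 = 15/16.

15/16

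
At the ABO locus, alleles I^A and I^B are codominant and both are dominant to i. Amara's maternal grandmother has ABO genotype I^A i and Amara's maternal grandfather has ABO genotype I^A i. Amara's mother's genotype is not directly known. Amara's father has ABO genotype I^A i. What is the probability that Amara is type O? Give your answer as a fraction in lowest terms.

1/4

Amara's mother's ABO genotype from I^A i × I^A i: 1/4 I^A I^A, 1/2 I^A i, 1/4 i i.
Crossing each possibility with the father I^A i and summing P(type O): 1/4·0 + 1/2·1/4 + 1/4·1/2 = 1/4.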